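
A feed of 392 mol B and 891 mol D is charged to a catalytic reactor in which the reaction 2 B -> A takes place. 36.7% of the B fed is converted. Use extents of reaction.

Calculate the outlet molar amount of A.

B reacted = 0.367 × 392 = 143.9 mol; ν_B = −2, so ξ = 143.9/2 = 71.93 mol.
Outlet amounts (n = n₀ + ν ξ):
  B: 392 − 2(71.93) = 248.1
  A: 0 + 1(71.93) = 71.93
  D: 891 (inert)

71.9 mol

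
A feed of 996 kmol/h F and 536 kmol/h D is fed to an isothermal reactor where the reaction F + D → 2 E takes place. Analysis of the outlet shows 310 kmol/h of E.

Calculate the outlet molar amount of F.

For E: n = n₀ + 2ξ → 310 = 0 + 2ξ, giving ξ = 155 kmol/h.
Outlet amounts (n = n₀ + ν ξ):
  F: 996 − 1(155) = 841
  D: 536 − 1(155) = 381
  E: 0 + 2(155) = 310

841 kmol/h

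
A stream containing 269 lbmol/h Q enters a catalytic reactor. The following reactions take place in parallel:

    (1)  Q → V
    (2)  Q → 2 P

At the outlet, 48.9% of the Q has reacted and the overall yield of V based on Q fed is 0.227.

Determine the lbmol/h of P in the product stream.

141 lbmol/h

Yield of V: 1ξ₁ / 269 = 0.227 → ξ₁ = 61.06 lbmol/h.
Conversion of Q: 1ξ₁ + 1ξ₂ = 0.489 × 269 = 131.5 → ξ₂ = 70.48 lbmol/h.
Outlet amounts (n = n₀ + Σ ν·ξ):
  Q: 269 − 1(61.06) − 1(70.48) = 137.5
  V: 0 + 1(61.06) = 61.06
  P: 0 + 2(70.48) = 141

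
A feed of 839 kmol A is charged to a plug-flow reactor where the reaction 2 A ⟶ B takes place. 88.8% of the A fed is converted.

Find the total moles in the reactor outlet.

466 kmol

A reacted = 0.888 × 839 = 745 kmol; ν_A = −2, so ξ = 745/2 = 372.5 kmol.
Outlet amounts (n = n₀ + ν ξ):
  A: 839 − 2(372.5) = 93.97
  B: 0 + 1(372.5) = 372.5
Total out = 93.97 + 372.5 = 466.5 kmol.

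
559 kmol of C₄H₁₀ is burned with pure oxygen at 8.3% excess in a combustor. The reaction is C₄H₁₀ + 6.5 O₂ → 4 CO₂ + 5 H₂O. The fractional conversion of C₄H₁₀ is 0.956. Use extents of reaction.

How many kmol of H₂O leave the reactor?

2670 kmol

Stoichiometric O₂ = 6.5 × 559 = 3634 kmol; O₂ fed = 3634 × 1.083 = 3935 kmol.
Fuel reacted = 0.956 × 559 → ξ = 534.4 kmol.
Outlet (n = n₀ + ν ξ):
  C₄H₁₀: 559 − 1(534.4) = 24.6
  O₂: 3935 − 6.5(534.4) = 461.5
  CO₂: 0 + 4(534.4) = 2138
  H₂O: 0 + 5(534.4) = 2672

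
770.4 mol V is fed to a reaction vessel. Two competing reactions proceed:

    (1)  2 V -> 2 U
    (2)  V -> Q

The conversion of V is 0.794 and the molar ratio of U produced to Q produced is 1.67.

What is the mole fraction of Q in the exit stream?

Conversion of V: V consumed = 0.794 × 770.4 = 611.7 mol = 2ξ₁ + 1ξ₂.
Selectivity: 2ξ₁ / (1ξ₂) = 1.67 → ξ₁ = 0.835 ξ₂.
Substitute: (2·0.835 + 1) ξ₂ = 611.7 → ξ₂ = 229.1 mol, ξ₁ = 191.3 mol.
Outlet amounts (n = n₀ + Σ ν·ξ):
  V: 770.4 − 2(191.3) − 1(229.1) = 158.7
  U: 0 + 2(191.3) = 382.6
  Q: 0 + 1(229.1) = 229.1
Total out = 770.4 mol; y_Q = 229.1 / 770.4 = 0.2974.

0.297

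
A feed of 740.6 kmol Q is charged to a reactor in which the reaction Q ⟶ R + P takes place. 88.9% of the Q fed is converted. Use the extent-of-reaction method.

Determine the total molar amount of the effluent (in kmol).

Q reacted = 0.889 × 740.6 = 658.4 kmol; ν_Q = −1, so ξ = 658.4/1 = 658.4 kmol.
Outlet amounts (n = n₀ + ν ξ):
  Q: 740.6 − 1(658.4) = 82.21
  R: 0 + 1(658.4) = 658.4
  P: 0 + 1(658.4) = 658.4
Total out = 82.21 + 658.4 + 658.4 = 1399 kmol.

1400 kmol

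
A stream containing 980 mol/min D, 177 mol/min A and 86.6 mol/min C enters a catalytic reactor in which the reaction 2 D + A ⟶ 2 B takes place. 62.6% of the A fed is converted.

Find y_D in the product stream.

A reacted = 0.626 × 177 = 110.8 mol/min; ν_A = −1, so ξ = 110.8/1 = 110.8 mol/min.
Outlet amounts (n = n₀ + ν ξ):
  D: 980 − 2(110.8) = 758.4
  A: 177 − 1(110.8) = 66.2
  B: 0 + 2(110.8) = 221.6
  C: 86.6 (inert)
Total out = 1133 mol/min; y_D = 758.4 / 1133 = 0.6695.

0.669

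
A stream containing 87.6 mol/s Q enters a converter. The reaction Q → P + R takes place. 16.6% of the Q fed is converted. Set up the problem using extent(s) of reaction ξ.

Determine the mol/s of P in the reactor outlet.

14.5 mol/s

Q reacted = 0.166 × 87.6 = 14.54 mol/s; ν_Q = −1, so ξ = 14.54/1 = 14.54 mol/s.
Outlet amounts (n = n₀ + ν ξ):
  Q: 87.6 − 1(14.54) = 73.06
  P: 0 + 1(14.54) = 14.54
  R: 0 + 1(14.54) = 14.54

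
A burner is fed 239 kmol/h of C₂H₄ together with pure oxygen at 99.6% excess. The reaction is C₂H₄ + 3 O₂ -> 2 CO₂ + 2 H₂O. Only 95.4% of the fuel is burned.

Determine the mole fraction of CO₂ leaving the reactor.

Stoichiometric O₂ = 3 × 239 = 717 kmol/h; O₂ fed = 717 × 1.996 = 1431 kmol/h.
Fuel reacted = 0.954 × 239 → ξ = 228 kmol/h.
Outlet (n = n₀ + ν ξ):
  C₂H₄: 239 − 1(228) = 10.99
  O₂: 1431 − 3(228) = 747.1
  CO₂: 0 + 2(228) = 456
  H₂O: 0 + 2(228) = 456
Total out = 1670 kmol/h; y_CO₂ = 456 / 1670 = 0.273.

0.273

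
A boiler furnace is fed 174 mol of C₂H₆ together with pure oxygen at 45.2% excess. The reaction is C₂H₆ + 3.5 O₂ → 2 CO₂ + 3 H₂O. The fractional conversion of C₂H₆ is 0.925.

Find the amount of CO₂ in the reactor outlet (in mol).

322 mol

Stoichiometric O₂ = 3.5 × 174 = 609 mol; O₂ fed = 609 × 1.452 = 884.3 mol.
Fuel reacted = 0.925 × 174 → ξ = 161 mol.
Outlet (n = n₀ + ν ξ):
  C₂H₆: 174 − 1(161) = 13.05
  O₂: 884.3 − 3.5(161) = 320.9
  CO₂: 0 + 2(161) = 321.9
  H₂O: 0 + 3(161) = 482.9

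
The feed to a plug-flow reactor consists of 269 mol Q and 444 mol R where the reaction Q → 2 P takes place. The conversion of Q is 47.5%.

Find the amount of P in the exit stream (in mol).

Q reacted = 0.475 × 269 = 127.8 mol; ν_Q = −1, so ξ = 127.8/1 = 127.8 mol.
Outlet amounts (n = n₀ + ν ξ):
  Q: 269 − 1(127.8) = 141.2
  P: 0 + 2(127.8) = 255.5
  R: 444 (inert)

256 mol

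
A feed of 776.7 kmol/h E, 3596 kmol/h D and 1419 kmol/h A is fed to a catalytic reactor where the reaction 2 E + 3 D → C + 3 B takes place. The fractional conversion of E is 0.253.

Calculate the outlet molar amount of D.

3300 kmol/h

E reacted = 0.253 × 776.7 = 196.5 kmol/h; ν_E = −2, so ξ = 196.5/2 = 98.25 kmol/h.
Outlet amounts (n = n₀ + ν ξ):
  E: 776.7 − 2(98.25) = 580.2
  D: 3596 − 3(98.25) = 3301
  C: 0 + 1(98.25) = 98.25
  B: 0 + 3(98.25) = 294.8
  A: 1419 (inert)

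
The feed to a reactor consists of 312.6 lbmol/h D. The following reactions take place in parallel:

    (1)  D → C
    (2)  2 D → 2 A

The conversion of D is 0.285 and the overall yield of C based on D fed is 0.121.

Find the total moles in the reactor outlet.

313 lbmol/h

Yield of C: 1ξ₁ / 312.6 = 0.121 → ξ₁ = 37.82 lbmol/h.
Conversion of D: 1ξ₁ + 2ξ₂ = 0.285 × 312.6 = 89.09 → ξ₂ = 25.63 lbmol/h.
Outlet amounts (n = n₀ + Σ ν·ξ):
  D: 312.6 − 1(37.82) − 2(25.63) = 223.5
  C: 0 + 1(37.82) = 37.82
  A: 0 + 2(25.63) = 51.27
Total out = 223.5 + 37.82 + 51.27 = 312.6 lbmol/h.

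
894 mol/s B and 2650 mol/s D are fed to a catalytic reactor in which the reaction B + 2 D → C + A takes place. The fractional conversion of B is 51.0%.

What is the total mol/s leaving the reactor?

B reacted = 0.51 × 894 = 455.9 mol/s; ν_B = −1, so ξ = 455.9/1 = 455.9 mol/s.
Outlet amounts (n = n₀ + ν ξ):
  B: 894 − 1(455.9) = 438.1
  D: 2650 − 2(455.9) = 1738
  C: 0 + 1(455.9) = 455.9
  A: 0 + 1(455.9) = 455.9
Total out = 438.1 + 1738 + 455.9 + 455.9 = 3088 mol/s.

3090 mol/s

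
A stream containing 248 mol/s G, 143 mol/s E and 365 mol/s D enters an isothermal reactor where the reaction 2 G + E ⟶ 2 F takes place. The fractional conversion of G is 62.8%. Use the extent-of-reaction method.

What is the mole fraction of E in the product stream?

0.096

G reacted = 0.628 × 248 = 155.7 mol/s; ν_G = −2, so ξ = 155.7/2 = 77.87 mol/s.
Outlet amounts (n = n₀ + ν ξ):
  G: 248 − 2(77.87) = 92.26
  E: 143 − 1(77.87) = 65.13
  F: 0 + 2(77.87) = 155.7
  D: 365 (inert)
Total out = 678.1 mol/s; y_E = 65.13 / 678.1 = 0.09604.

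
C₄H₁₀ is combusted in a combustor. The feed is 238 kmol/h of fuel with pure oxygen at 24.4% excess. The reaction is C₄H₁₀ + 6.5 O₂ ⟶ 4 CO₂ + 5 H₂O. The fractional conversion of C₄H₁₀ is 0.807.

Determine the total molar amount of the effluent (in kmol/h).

2450 kmol/h

Stoichiometric O₂ = 6.5 × 238 = 1547 kmol/h; O₂ fed = 1547 × 1.244 = 1924 kmol/h.
Fuel reacted = 0.807 × 238 → ξ = 192.1 kmol/h.
Outlet (n = n₀ + ν ξ):
  C₄H₁₀: 238 − 1(192.1) = 45.93
  O₂: 1924 − 6.5(192.1) = 676
  CO₂: 0 + 4(192.1) = 768.3
  H₂O: 0 + 5(192.1) = 960.3
Total out = 45.93 + 676 + 768.3 + 960.3 = 2451 kmol/h.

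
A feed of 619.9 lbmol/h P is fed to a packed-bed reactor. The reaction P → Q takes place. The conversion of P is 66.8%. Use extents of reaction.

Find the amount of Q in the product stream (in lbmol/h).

P reacted = 0.668 × 619.9 = 414.1 lbmol/h; ν_P = −1, so ξ = 414.1/1 = 414.1 lbmol/h.
Outlet amounts (n = n₀ + ν ξ):
  P: 619.9 − 1(414.1) = 205.8
  Q: 0 + 1(414.1) = 414.1

414 lbmol/h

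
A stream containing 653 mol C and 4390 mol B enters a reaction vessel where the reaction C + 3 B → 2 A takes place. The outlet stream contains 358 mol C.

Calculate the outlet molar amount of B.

3500 mol

For C: n = n₀ − 1ξ → 358 = 653 − 1ξ, giving ξ = 295 mol.
Outlet amounts (n = n₀ + ν ξ):
  C: 653 − 1(295) = 358
  B: 4390 − 3(295) = 3505
  A: 0 + 2(295) = 590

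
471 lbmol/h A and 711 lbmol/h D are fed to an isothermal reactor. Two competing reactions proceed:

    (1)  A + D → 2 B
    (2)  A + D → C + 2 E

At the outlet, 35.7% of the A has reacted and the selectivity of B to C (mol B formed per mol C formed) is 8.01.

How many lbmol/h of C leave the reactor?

33.6 lbmol/h

Conversion of A: A consumed = 0.357 × 471 = 168.1 lbmol/h = 1ξ₁ + 1ξ₂.
Selectivity: 2ξ₁ / (1ξ₂) = 8.01 → ξ₁ = 4.005 ξ₂.
Substitute: (1·4.005 + 1) ξ₂ = 168.1 → ξ₂ = 33.6 lbmol/h, ξ₁ = 134.6 lbmol/h.
Outlet amounts (n = n₀ + Σ ν·ξ):
  A: 471 − 1(134.6) − 1(33.6) = 302.9
  D: 711 − 1(134.6) − 1(33.6) = 542.9
  B: 0 + 2(134.6) = 269.1
  C: 0 + 1(33.6) = 33.6
  E: 0 + 2(33.6) = 67.19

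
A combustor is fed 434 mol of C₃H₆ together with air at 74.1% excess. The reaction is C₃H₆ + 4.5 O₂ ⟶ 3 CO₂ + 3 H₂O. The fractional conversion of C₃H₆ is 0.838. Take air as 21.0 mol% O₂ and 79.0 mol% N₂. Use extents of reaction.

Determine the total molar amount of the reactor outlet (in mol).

Stoichiometric O₂ = 4.5 × 434 = 1953 mol; O₂ fed = 1953 × 1.741 = 3400 mol.
N₂ fed = 3400 × 79/21 = 12790 mol.
Fuel reacted = 0.838 × 434 → ξ = 363.7 mol.
Outlet (n = n₀ + ν ξ):
  C₃H₆: 434 − 1(363.7) = 70.31
  O₂: 3400 − 4.5(363.7) = 1764
  N₂: 12790 (inert)
  CO₂: 0 + 3(363.7) = 1091
  H₂O: 0 + 3(363.7) = 1091
Total out = 70.31 + 1764 + 12790 + 1091 + 1091 = 16810 mol.

16800 mol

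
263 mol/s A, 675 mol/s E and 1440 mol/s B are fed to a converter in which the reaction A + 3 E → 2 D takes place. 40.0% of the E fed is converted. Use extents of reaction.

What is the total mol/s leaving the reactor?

E reacted = 0.4 × 675 = 270 mol/s; ν_E = −3, so ξ = 270/3 = 90 mol/s.
Outlet amounts (n = n₀ + ν ξ):
  A: 263 − 1(90) = 173
  E: 675 − 3(90) = 405
  D: 0 + 2(90) = 180
  B: 1440 (inert)
Total out = 173 + 405 + 180 + 1440 = 2198 mol/s.

2200 mol/s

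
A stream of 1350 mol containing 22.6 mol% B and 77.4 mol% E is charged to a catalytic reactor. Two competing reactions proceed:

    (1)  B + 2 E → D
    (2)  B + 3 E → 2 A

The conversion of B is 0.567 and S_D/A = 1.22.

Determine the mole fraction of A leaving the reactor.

Conversion of B: B consumed = 0.567 × 305.1 = 173 mol = 1ξ₁ + 1ξ₂.
Selectivity: 1ξ₁ / (2ξ₂) = 1.22 → ξ₁ = 2.44 ξ₂.
Substitute: (1·2.44 + 1) ξ₂ = 173 → ξ₂ = 50.29 mol, ξ₁ = 122.7 mol.
Outlet amounts (n = n₀ + Σ ν·ξ):
  B: 305.1 − 1(122.7) − 1(50.29) = 132.1
  E: 1045 − 2(122.7) − 3(50.29) = 648.6
  D: 0 + 1(122.7) = 122.7
  A: 0 + 2(50.29) = 100.6
Total out = 1004 mol; y_A = 100.6 / 1004 = 0.1002.

0.1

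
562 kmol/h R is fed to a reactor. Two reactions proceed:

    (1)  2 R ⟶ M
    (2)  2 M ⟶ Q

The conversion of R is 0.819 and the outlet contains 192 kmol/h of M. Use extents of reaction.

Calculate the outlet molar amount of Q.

19.1 kmol/h

Conversion of R: R consumed = 2ξ₁ = 0.819 × 562 → ξ₁ = 230.1 kmol/h.
M balance: n_M = 0 + 1ξ₁ − 2ξ₂ = 192 → ξ₂ = (1·230.1 − 192)/2 = 19.07 kmol/h.
Outlet amounts (n = n₀ + Σ ν·ξ):
  R: 562 − 2(230.1) = 101.7
  M: 0 + 1(230.1) − 2(19.07) = 192
  Q: 0 + 1(19.07) = 19.07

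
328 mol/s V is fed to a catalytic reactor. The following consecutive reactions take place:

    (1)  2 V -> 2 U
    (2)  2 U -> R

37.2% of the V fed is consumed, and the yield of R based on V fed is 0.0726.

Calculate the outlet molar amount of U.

Conversion of V: V consumed = 2ξ₁ = 0.372 × 328 → ξ₁ = 61.01 mol/s.
Yield of R: 1ξ₂ / 328 = 0.0726 → ξ₂ = 23.81 mol/s.
Outlet amounts (n = n₀ + Σ ν·ξ):
  V: 328 − 2(61.01) = 206
  U: 0 + 2(61.01) − 2(23.81) = 74.39
  R: 0 + 1(23.81) = 23.81

74.4 mol/s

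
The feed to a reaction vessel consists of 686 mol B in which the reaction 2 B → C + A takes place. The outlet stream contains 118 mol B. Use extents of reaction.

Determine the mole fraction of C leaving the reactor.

For B: n = n₀ − 2ξ → 118 = 686 − 2ξ, giving ξ = 284 mol.
Outlet amounts (n = n₀ + ν ξ):
  B: 686 − 2(284) = 118
  C: 0 + 1(284) = 284
  A: 0 + 1(284) = 284
Total out = 686 mol; y_C = 284 / 686 = 0.414.

0.414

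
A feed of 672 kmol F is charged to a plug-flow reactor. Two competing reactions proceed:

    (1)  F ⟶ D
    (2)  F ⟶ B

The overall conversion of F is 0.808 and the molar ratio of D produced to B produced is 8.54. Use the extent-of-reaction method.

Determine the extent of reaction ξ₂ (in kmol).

ξ₂ = 56.9 kmol

Conversion of F: F consumed = 0.808 × 672 = 543 kmol = 1ξ₁ + 1ξ₂.
Selectivity: 1ξ₁ / (1ξ₂) = 8.54 → ξ₁ = 8.54 ξ₂.
Substitute: (1·8.54 + 1) ξ₂ = 543 → ξ₂ = 56.92 kmol, ξ₁ = 486.1 kmol.
Outlet amounts (n = n₀ + Σ ν·ξ):
  F: 672 − 1(486.1) − 1(56.92) = 129
  D: 0 + 1(486.1) = 486.1
  B: 0 + 1(56.92) = 56.92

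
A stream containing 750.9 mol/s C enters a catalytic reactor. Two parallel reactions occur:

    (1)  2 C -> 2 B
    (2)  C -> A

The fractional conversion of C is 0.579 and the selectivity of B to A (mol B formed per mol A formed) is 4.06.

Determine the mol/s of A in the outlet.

Conversion of C: C consumed = 0.579 × 750.9 = 434.8 mol/s = 2ξ₁ + 1ξ₂.
Selectivity: 2ξ₁ / (1ξ₂) = 4.06 → ξ₁ = 2.03 ξ₂.
Substitute: (2·2.03 + 1) ξ₂ = 434.8 → ξ₂ = 85.92 mol/s, ξ₁ = 174.4 mol/s.
Outlet amounts (n = n₀ + Σ ν·ξ):
  C: 750.9 − 2(174.4) − 1(85.92) = 316.1
  B: 0 + 2(174.4) = 348.8
  A: 0 + 1(85.92) = 85.92

85.9 mol/s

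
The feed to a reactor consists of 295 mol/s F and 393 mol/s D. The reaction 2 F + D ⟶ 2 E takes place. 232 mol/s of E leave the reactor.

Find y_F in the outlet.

For E: n = n₀ + 2ξ → 232 = 0 + 2ξ, giving ξ = 116 mol/s.
Outlet amounts (n = n₀ + ν ξ):
  F: 295 − 2(116) = 63
  D: 393 − 1(116) = 277
  E: 0 + 2(116) = 232
Total out = 572 mol/s; y_F = 63 / 572 = 0.1101.

0.11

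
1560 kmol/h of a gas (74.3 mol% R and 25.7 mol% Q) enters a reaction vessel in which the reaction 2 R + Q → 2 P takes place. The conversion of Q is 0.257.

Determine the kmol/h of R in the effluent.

Q reacted = 0.257 × 400.9 = 103 kmol/h; ν_Q = −1, so ξ = 103/1 = 103 kmol/h.
Outlet amounts (n = n₀ + ν ξ):
  R: 1159 − 2(103) = 953
  Q: 400.9 − 1(103) = 297.9
  P: 0 + 2(103) = 206.1

953 kmol/h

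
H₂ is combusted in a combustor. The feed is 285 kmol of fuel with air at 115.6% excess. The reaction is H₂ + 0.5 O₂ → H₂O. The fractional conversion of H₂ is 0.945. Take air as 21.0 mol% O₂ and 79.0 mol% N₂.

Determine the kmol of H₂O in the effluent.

269 kmol

Stoichiometric O₂ = 0.5 × 285 = 142.5 kmol; O₂ fed = 142.5 × 2.156 = 307.2 kmol.
N₂ fed = 307.2 × 79/21 = 1156 kmol.
Fuel reacted = 0.945 × 285 → ξ = 269.3 kmol.
Outlet (n = n₀ + ν ξ):
  H₂: 285 − 1(269.3) = 15.68
  O₂: 307.2 − 0.5(269.3) = 172.6
  N₂: 1156 (inert)
  H₂O: 0 + 1(269.3) = 269.3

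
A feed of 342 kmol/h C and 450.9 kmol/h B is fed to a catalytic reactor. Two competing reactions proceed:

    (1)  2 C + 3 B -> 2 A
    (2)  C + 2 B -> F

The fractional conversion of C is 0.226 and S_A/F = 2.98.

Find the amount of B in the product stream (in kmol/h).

325 kmol/h

Conversion of C: C consumed = 0.226 × 342 = 77.29 kmol/h = 2ξ₁ + 1ξ₂.
Selectivity: 2ξ₁ / (1ξ₂) = 2.98 → ξ₁ = 1.49 ξ₂.
Substitute: (2·1.49 + 1) ξ₂ = 77.29 → ξ₂ = 19.42 kmol/h, ξ₁ = 28.94 kmol/h.
Outlet amounts (n = n₀ + Σ ν·ξ):
  C: 342 − 2(28.94) − 1(19.42) = 264.7
  B: 450.9 − 3(28.94) − 2(19.42) = 325.3
  A: 0 + 2(28.94) = 57.87
  F: 0 + 1(19.42) = 19.42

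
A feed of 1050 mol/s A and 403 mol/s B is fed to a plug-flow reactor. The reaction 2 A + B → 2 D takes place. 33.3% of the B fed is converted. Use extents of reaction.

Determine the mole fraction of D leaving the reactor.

0.204

B reacted = 0.333 × 403 = 134.2 mol/s; ν_B = −1, so ξ = 134.2/1 = 134.2 mol/s.
Outlet amounts (n = n₀ + ν ξ):
  A: 1050 − 2(134.2) = 781.6
  B: 403 − 1(134.2) = 268.8
  D: 0 + 2(134.2) = 268.4
Total out = 1319 mol/s; y_D = 268.4 / 1319 = 0.2035.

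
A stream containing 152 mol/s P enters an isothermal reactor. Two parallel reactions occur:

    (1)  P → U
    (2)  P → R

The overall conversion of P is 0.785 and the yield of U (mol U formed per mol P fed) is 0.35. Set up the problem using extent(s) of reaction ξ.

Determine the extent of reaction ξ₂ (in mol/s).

Yield of U: 1ξ₁ / 152 = 0.35 → ξ₁ = 53.2 mol/s.
Conversion of P: 1ξ₁ + 1ξ₂ = 0.785 × 152 = 119.3 → ξ₂ = 66.12 mol/s.
Outlet amounts (n = n₀ + Σ ν·ξ):
  P: 152 − 1(53.2) − 1(66.12) = 32.68
  U: 0 + 1(53.2) = 53.2
  R: 0 + 1(66.12) = 66.12

ξ₂ = 66.1 mol/s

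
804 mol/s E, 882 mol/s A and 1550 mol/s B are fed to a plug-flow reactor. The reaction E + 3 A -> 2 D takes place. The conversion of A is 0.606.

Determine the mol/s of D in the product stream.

A reacted = 0.606 × 882 = 534.5 mol/s; ν_A = −3, so ξ = 534.5/3 = 178.2 mol/s.
Outlet amounts (n = n₀ + ν ξ):
  E: 804 − 1(178.2) = 625.8
  A: 882 − 3(178.2) = 347.5
  D: 0 + 2(178.2) = 356.3
  B: 1550 (inert)

356 mol/s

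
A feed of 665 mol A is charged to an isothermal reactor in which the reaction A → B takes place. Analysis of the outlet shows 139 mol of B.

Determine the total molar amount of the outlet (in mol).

665 mol

For B: n = n₀ + 1ξ → 139 = 0 + 1ξ, giving ξ = 139 mol.
Outlet amounts (n = n₀ + ν ξ):
  A: 665 − 1(139) = 526
  B: 0 + 1(139) = 139
Total out = 526 + 139 = 665 mol.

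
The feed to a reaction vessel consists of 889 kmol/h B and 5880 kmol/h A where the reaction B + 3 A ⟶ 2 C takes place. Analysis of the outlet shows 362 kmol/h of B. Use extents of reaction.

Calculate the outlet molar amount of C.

For B: n = n₀ − 1ξ → 362 = 889 − 1ξ, giving ξ = 527 kmol/h.
Outlet amounts (n = n₀ + ν ξ):
  B: 889 − 1(527) = 362
  A: 5880 − 3(527) = 4299
  C: 0 + 2(527) = 1054

1050 kmol/h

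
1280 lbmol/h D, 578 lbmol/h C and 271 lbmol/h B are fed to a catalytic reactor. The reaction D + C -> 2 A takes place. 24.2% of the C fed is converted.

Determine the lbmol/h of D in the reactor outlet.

1140 lbmol/h

C reacted = 0.242 × 578 = 139.9 lbmol/h; ν_C = −1, so ξ = 139.9/1 = 139.9 lbmol/h.
Outlet amounts (n = n₀ + ν ξ):
  D: 1280 − 1(139.9) = 1140
  C: 578 − 1(139.9) = 438.1
  A: 0 + 2(139.9) = 279.8
  B: 271 (inert)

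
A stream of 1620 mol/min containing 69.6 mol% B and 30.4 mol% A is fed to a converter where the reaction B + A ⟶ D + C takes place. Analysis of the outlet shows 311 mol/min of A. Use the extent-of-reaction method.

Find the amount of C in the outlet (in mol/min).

For A: n = n₀ − 1ξ → 311 = 492.5 − 1ξ, giving ξ = 181.5 mol/min.
Outlet amounts (n = n₀ + ν ξ):
  B: 1128 − 1(181.5) = 946
  A: 492.5 − 1(181.5) = 311
  D: 0 + 1(181.5) = 181.5
  C: 0 + 1(181.5) = 181.5

181 mol/min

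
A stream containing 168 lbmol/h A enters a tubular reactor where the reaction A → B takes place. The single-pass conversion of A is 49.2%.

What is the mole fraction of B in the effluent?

A reacted = 0.492 × 168 = 82.66 lbmol/h; ν_A = −1, so ξ = 82.66/1 = 82.66 lbmol/h.
Outlet amounts (n = n₀ + ν ξ):
  A: 168 − 1(82.66) = 85.34
  B: 0 + 1(82.66) = 82.66
Total out = 168 lbmol/h; y_B = 82.66 / 168 = 0.492.

0.492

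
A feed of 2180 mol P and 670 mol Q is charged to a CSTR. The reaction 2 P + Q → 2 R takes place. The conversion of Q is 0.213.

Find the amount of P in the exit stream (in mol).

1890 mol

Q reacted = 0.213 × 670 = 142.7 mol; ν_Q = −1, so ξ = 142.7/1 = 142.7 mol.
Outlet amounts (n = n₀ + ν ξ):
  P: 2180 − 2(142.7) = 1895
  Q: 670 − 1(142.7) = 527.3
  R: 0 + 2(142.7) = 285.4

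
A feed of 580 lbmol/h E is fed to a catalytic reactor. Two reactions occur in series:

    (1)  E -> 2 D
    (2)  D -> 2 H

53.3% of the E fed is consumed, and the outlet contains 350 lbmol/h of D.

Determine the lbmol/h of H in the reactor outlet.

Conversion of E: E consumed = 1ξ₁ = 0.533 × 580 → ξ₁ = 309.1 lbmol/h.
D balance: n_D = 0 + 2ξ₁ − 1ξ₂ = 350 → ξ₂ = (2·309.1 − 350)/1 = 268.3 lbmol/h.
Outlet amounts (n = n₀ + Σ ν·ξ):
  E: 580 − 1(309.1) = 270.9
  D: 0 + 2(309.1) − 1(268.3) = 350
  H: 0 + 2(268.3) = 536.6

537 lbmol/h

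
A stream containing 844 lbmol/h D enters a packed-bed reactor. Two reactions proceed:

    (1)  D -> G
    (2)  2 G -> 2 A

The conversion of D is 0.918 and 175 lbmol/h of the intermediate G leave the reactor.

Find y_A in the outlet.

0.711

Conversion of D: D consumed = 1ξ₁ = 0.918 × 844 → ξ₁ = 774.8 lbmol/h.
G balance: n_G = 0 + 1ξ₁ − 2ξ₂ = 175 → ξ₂ = (1·774.8 − 175)/2 = 299.9 lbmol/h.
Outlet amounts (n = n₀ + Σ ν·ξ):
  D: 844 − 1(774.8) = 69.21
  G: 0 + 1(774.8) − 2(299.9) = 175
  A: 0 + 2(299.9) = 599.8
Total out = 844 lbmol/h; y_A = 599.8 / 844 = 0.7107.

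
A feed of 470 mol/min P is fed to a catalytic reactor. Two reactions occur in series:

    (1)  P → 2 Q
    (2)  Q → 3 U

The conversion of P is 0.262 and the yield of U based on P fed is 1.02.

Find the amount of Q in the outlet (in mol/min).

86.5 mol/min

Conversion of P: P consumed = 1ξ₁ = 0.262 × 470 → ξ₁ = 123.1 mol/min.
Yield of U: 3ξ₂ / 470 = 1.02 → ξ₂ = 159.8 mol/min.
Outlet amounts (n = n₀ + Σ ν·ξ):
  P: 470 − 1(123.1) = 346.9
  Q: 0 + 2(123.1) − 1(159.8) = 86.48
  U: 0 + 3(159.8) = 479.4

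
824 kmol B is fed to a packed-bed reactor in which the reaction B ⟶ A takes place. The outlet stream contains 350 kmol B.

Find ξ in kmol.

ξ = 474 kmol

For B: n = n₀ − 1ξ → 350 = 824 − 1ξ, giving ξ = 474 kmol.
Outlet amounts (n = n₀ + ν ξ):
  B: 824 − 1(474) = 350
  A: 0 + 1(474) = 474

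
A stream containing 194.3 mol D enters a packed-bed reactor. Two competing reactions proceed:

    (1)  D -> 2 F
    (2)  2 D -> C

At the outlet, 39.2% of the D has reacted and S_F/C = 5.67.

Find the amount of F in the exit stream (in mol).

Conversion of D: D consumed = 0.392 × 194.3 = 76.17 mol = 1ξ₁ + 2ξ₂.
Selectivity: 2ξ₁ / (1ξ₂) = 5.67 → ξ₁ = 2.835 ξ₂.
Substitute: (1·2.835 + 2) ξ₂ = 76.17 → ξ₂ = 15.75 mol, ξ₁ = 44.66 mol.
Outlet amounts (n = n₀ + Σ ν·ξ):
  D: 194.3 − 1(44.66) − 2(15.75) = 118.1
  F: 0 + 2(44.66) = 89.32
  C: 0 + 1(15.75) = 15.75

89.3 mol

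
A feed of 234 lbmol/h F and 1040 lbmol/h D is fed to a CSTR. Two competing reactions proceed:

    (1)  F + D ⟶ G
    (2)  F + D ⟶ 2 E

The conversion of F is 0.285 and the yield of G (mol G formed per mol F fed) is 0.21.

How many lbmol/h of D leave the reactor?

973 lbmol/h

Yield of G: 1ξ₁ / 234 = 0.21 → ξ₁ = 49.14 lbmol/h.
Conversion of F: 1ξ₁ + 1ξ₂ = 0.285 × 234 = 66.69 → ξ₂ = 17.55 lbmol/h.
Outlet amounts (n = n₀ + Σ ν·ξ):
  F: 234 − 1(49.14) − 1(17.55) = 167.3
  D: 1040 − 1(49.14) − 1(17.55) = 973.3
  G: 0 + 1(49.14) = 49.14
  E: 0 + 2(17.55) = 35.1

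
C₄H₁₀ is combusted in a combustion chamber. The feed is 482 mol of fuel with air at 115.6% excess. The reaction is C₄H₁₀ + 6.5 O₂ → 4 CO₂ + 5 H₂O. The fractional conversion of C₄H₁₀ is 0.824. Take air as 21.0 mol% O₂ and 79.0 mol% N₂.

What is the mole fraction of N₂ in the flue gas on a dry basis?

0.813

Stoichiometric O₂ = 6.5 × 482 = 3133 mol; O₂ fed = 3133 × 2.156 = 6755 mol.
N₂ fed = 6755 × 79/21 = 25410 mol.
Fuel reacted = 0.824 × 482 → ξ = 397.2 mol.
Outlet (n = n₀ + ν ξ):
  C₄H₁₀: 482 − 1(397.2) = 84.83
  O₂: 6755 − 6.5(397.2) = 4173
  N₂: 25410 (inert)
  CO₂: 0 + 4(397.2) = 1589
  H₂O: 0 + 5(397.2) = 1986
Dry total = 31260 mol; y_N₂ (dry) = 25410 / 31260 = 0.813.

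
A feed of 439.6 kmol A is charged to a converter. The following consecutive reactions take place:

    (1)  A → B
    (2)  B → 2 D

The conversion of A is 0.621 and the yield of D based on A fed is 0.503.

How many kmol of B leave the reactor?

Conversion of A: A consumed = 1ξ₁ = 0.621 × 439.6 → ξ₁ = 273 kmol.
Yield of D: 2ξ₂ / 439.6 = 0.503 → ξ₂ = 110.6 kmol.
Outlet amounts (n = n₀ + Σ ν·ξ):
  A: 439.6 − 1(273) = 166.6
  B: 0 + 1(273) − 1(110.6) = 162.4
  D: 0 + 2(110.6) = 221.1

162 kmol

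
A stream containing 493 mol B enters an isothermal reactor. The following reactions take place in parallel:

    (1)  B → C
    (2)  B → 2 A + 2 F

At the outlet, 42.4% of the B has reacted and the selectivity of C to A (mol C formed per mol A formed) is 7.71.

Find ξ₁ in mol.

ξ₁ = 196 mol

Conversion of B: B consumed = 0.424 × 493 = 209 mol = 1ξ₁ + 1ξ₂.
Selectivity: 1ξ₁ / (2ξ₂) = 7.71 → ξ₁ = 15.42 ξ₂.
Substitute: (1·15.42 + 1) ξ₂ = 209 → ξ₂ = 12.73 mol, ξ₁ = 196.3 mol.
Outlet amounts (n = n₀ + Σ ν·ξ):
  B: 493 − 1(196.3) − 1(12.73) = 284
  C: 0 + 1(196.3) = 196.3
  A: 0 + 2(12.73) = 25.46
  F: 0 + 2(12.73) = 25.46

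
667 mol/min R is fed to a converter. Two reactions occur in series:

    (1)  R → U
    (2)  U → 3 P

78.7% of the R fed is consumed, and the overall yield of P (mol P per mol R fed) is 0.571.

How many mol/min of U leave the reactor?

Conversion of R: R consumed = 1ξ₁ = 0.787 × 667 → ξ₁ = 524.9 mol/min.
Yield of P: 3ξ₂ / 667 = 0.571 → ξ₂ = 127 mol/min.
Outlet amounts (n = n₀ + Σ ν·ξ):
  R: 667 − 1(524.9) = 142.1
  U: 0 + 1(524.9) − 1(127) = 398
  P: 0 + 3(127) = 380.9

398 mol/min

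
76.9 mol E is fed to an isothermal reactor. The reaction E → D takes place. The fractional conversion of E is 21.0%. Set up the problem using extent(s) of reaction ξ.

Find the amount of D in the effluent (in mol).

E reacted = 0.21 × 76.9 = 16.15 mol; ν_E = −1, so ξ = 16.15/1 = 16.15 mol.
Outlet amounts (n = n₀ + ν ξ):
  E: 76.9 − 1(16.15) = 60.75
  D: 0 + 1(16.15) = 16.15

16.1 mol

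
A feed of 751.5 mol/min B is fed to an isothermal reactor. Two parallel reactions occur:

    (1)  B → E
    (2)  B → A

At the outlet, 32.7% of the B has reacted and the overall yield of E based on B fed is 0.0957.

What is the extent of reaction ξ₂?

ξ₂ = 174 mol/min

Yield of E: 1ξ₁ / 751.5 = 0.0957 → ξ₁ = 71.92 mol/min.
Conversion of B: 1ξ₁ + 1ξ₂ = 0.327 × 751.5 = 245.7 → ξ₂ = 173.8 mol/min.
Outlet amounts (n = n₀ + Σ ν·ξ):
  B: 751.5 − 1(71.92) − 1(173.8) = 505.8
  E: 0 + 1(71.92) = 71.92
  A: 0 + 1(173.8) = 173.8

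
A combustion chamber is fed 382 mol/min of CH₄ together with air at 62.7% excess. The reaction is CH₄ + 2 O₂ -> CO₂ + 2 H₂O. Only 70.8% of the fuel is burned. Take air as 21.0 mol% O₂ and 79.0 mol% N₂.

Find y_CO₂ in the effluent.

Stoichiometric O₂ = 2 × 382 = 764 mol/min; O₂ fed = 764 × 1.627 = 1243 mol/min.
N₂ fed = 1243 × 79/21 = 4676 mol/min.
Fuel reacted = 0.708 × 382 → ξ = 270.5 mol/min.
Outlet (n = n₀ + ν ξ):
  CH₄: 382 − 1(270.5) = 111.5
  O₂: 1243 − 2(270.5) = 702.1
  N₂: 4676 (inert)
  CO₂: 0 + 1(270.5) = 270.5
  H₂O: 0 + 2(270.5) = 540.9
Total out = 6301 mol/min; y_CO₂ = 270.5 / 6301 = 0.04292.

0.0429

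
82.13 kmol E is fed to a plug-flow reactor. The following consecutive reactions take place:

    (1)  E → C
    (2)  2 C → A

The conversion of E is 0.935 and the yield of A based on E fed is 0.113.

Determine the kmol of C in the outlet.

58.2 kmol

Conversion of E: E consumed = 1ξ₁ = 0.935 × 82.13 → ξ₁ = 76.79 kmol.
Yield of A: 1ξ₂ / 82.13 = 0.113 → ξ₂ = 9.281 kmol.
Outlet amounts (n = n₀ + Σ ν·ξ):
  E: 82.13 − 1(76.79) = 5.338
  C: 0 + 1(76.79) − 2(9.281) = 58.23
  A: 0 + 1(9.281) = 9.281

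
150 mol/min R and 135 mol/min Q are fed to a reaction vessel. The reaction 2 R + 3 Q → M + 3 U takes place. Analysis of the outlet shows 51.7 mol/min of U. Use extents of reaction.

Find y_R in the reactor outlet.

0.431

For U: n = n₀ + 3ξ → 51.7 = 0 + 3ξ, giving ξ = 17.23 mol/min.
Outlet amounts (n = n₀ + ν ξ):
  R: 150 − 2(17.23) = 115.5
  Q: 135 − 3(17.23) = 83.3
  M: 0 + 1(17.23) = 17.23
  U: 0 + 3(17.23) = 51.7
Total out = 267.8 mol/min; y_R = 115.5 / 267.8 = 0.4315.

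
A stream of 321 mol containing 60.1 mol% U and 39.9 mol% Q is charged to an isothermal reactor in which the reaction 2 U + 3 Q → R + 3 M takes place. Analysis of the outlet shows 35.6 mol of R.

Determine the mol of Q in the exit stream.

21.3 mol

For R: n = n₀ + 1ξ → 35.6 = 0 + 1ξ, giving ξ = 35.6 mol.
Outlet amounts (n = n₀ + ν ξ):
  U: 192.9 − 2(35.6) = 121.7
  Q: 128.1 − 3(35.6) = 21.28
  R: 0 + 1(35.6) = 35.6
  M: 0 + 3(35.6) = 106.8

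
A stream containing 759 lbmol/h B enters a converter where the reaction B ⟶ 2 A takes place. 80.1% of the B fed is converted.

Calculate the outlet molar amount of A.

1220 lbmol/h

B reacted = 0.801 × 759 = 608 lbmol/h; ν_B = −1, so ξ = 608/1 = 608 lbmol/h.
Outlet amounts (n = n₀ + ν ξ):
  B: 759 − 1(608) = 151
  A: 0 + 2(608) = 1216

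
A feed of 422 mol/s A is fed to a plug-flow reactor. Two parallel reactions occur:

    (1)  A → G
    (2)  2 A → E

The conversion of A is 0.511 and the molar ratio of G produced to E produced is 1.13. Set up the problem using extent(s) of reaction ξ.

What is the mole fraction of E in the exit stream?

Conversion of A: A consumed = 0.511 × 422 = 215.6 mol/s = 1ξ₁ + 2ξ₂.
Selectivity: 1ξ₁ / (1ξ₂) = 1.13 → ξ₁ = 1.13 ξ₂.
Substitute: (1·1.13 + 2) ξ₂ = 215.6 → ξ₂ = 68.9 mol/s, ξ₁ = 77.85 mol/s.
Outlet amounts (n = n₀ + Σ ν·ξ):
  A: 422 − 1(77.85) − 2(68.9) = 206.4
  G: 0 + 1(77.85) = 77.85
  E: 0 + 1(68.9) = 68.9
Total out = 353.1 mol/s; y_E = 68.9 / 353.1 = 0.1951.

0.195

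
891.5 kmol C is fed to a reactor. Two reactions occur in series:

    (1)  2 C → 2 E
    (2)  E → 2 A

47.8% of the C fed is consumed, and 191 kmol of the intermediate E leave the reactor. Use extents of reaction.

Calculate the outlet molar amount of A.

Conversion of C: C consumed = 2ξ₁ = 0.478 × 891.5 → ξ₁ = 213.1 kmol.
E balance: n_E = 0 + 2ξ₁ − 1ξ₂ = 191 → ξ₂ = (2·213.1 − 191)/1 = 235.1 kmol.
Outlet amounts (n = n₀ + Σ ν·ξ):
  C: 891.5 − 2(213.1) = 465.4
  E: 0 + 2(213.1) − 1(235.1) = 191
  A: 0 + 2(235.1) = 470.3

470 kmol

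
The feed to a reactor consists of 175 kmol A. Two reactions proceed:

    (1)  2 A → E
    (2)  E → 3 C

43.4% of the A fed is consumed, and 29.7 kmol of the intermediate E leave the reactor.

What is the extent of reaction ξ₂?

ξ₂ = 8.28 kmol

Conversion of A: A consumed = 2ξ₁ = 0.434 × 175 → ξ₁ = 37.98 kmol.
E balance: n_E = 0 + 1ξ₁ − 1ξ₂ = 29.7 → ξ₂ = (1·37.98 − 29.7)/1 = 8.275 kmol.
Outlet amounts (n = n₀ + Σ ν·ξ):
  A: 175 − 2(37.98) = 99.05
  E: 0 + 1(37.98) − 1(8.275) = 29.7
  C: 0 + 3(8.275) = 24.83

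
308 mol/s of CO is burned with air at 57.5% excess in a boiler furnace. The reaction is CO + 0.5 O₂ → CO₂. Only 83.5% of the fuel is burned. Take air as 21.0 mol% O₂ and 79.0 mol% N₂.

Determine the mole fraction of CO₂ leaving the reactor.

0.193

Stoichiometric O₂ = 0.5 × 308 = 154 mol/s; O₂ fed = 154 × 1.575 = 242.5 mol/s.
N₂ fed = 242.5 × 79/21 = 912.4 mol/s.
Fuel reacted = 0.835 × 308 → ξ = 257.2 mol/s.
Outlet (n = n₀ + ν ξ):
  CO: 308 − 1(257.2) = 50.82
  O₂: 242.5 − 0.5(257.2) = 114
  N₂: 912.4 (inert)
  CO₂: 0 + 1(257.2) = 257.2
Total out = 1334 mol/s; y_CO₂ = 257.2 / 1334 = 0.1927.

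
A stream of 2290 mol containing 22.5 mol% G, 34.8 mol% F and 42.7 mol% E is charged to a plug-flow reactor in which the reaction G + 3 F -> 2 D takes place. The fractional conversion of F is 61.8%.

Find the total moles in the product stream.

F reacted = 0.618 × 796.9 = 492.5 mol; ν_F = −3, so ξ = 492.5/3 = 164.2 mol.
Outlet amounts (n = n₀ + ν ξ):
  G: 515.2 − 1(164.2) = 351.1
  F: 796.9 − 3(164.2) = 304.4
  D: 0 + 2(164.2) = 328.3
  E: 977.8 (inert)
Total out = 351.1 + 304.4 + 328.3 + 977.8 = 1962 mol.

1960 mol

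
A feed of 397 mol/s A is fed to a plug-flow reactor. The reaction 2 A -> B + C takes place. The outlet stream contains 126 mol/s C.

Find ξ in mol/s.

ξ = 126 mol/s

For C: n = n₀ + 1ξ → 126 = 0 + 1ξ, giving ξ = 126 mol/s.
Outlet amounts (n = n₀ + ν ξ):
  A: 397 − 2(126) = 145
  B: 0 + 1(126) = 126
  C: 0 + 1(126) = 126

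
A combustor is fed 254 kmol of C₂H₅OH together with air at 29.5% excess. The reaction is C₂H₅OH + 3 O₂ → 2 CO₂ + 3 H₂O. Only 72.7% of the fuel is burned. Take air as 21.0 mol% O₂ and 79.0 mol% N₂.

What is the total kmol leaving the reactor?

5140 kmol

Stoichiometric O₂ = 3 × 254 = 762 kmol; O₂ fed = 762 × 1.295 = 986.8 kmol.
N₂ fed = 986.8 × 79/21 = 3712 kmol.
Fuel reacted = 0.727 × 254 → ξ = 184.7 kmol.
Outlet (n = n₀ + ν ξ):
  C₂H₅OH: 254 − 1(184.7) = 69.34
  O₂: 986.8 − 3(184.7) = 432.8
  N₂: 3712 (inert)
  CO₂: 0 + 2(184.7) = 369.3
  H₂O: 0 + 3(184.7) = 554
Total out = 69.34 + 432.8 + 3712 + 369.3 + 554 = 5138 kmol.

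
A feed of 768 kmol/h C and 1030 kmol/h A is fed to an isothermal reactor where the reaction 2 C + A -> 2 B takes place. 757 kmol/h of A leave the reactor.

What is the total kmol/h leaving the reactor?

For A: n = n₀ − 1ξ → 757 = 1030 − 1ξ, giving ξ = 273 kmol/h.
Outlet amounts (n = n₀ + ν ξ):
  C: 768 − 2(273) = 222
  A: 1030 − 1(273) = 757
  B: 0 + 2(273) = 546
Total out = 222 + 757 + 546 = 1525 kmol/h.

1520 kmol/h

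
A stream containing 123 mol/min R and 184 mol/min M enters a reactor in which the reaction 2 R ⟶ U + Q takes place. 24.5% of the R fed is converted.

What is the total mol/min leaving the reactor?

R reacted = 0.245 × 123 = 30.13 mol/min; ν_R = −2, so ξ = 30.13/2 = 15.07 mol/min.
Outlet amounts (n = n₀ + ν ξ):
  R: 123 − 2(15.07) = 92.87
  U: 0 + 1(15.07) = 15.07
  Q: 0 + 1(15.07) = 15.07
  M: 184 (inert)
Total out = 92.87 + 15.07 + 15.07 + 184 = 307 mol/min.

307 mol/min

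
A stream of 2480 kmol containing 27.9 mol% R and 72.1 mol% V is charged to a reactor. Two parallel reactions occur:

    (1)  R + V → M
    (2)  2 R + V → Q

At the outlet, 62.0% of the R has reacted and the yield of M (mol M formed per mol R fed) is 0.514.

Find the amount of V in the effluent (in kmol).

1400 kmol

Yield of M: 1ξ₁ / 691.9 = 0.514 → ξ₁ = 355.6 kmol.
Conversion of R: 1ξ₁ + 2ξ₂ = 0.62 × 691.9 = 429 → ξ₂ = 36.67 kmol.
Outlet amounts (n = n₀ + Σ ν·ξ):
  R: 691.9 − 1(355.6) − 2(36.67) = 262.9
  V: 1788 − 1(355.6) − 1(36.67) = 1396
  M: 0 + 1(355.6) = 355.6
  Q: 0 + 1(36.67) = 36.67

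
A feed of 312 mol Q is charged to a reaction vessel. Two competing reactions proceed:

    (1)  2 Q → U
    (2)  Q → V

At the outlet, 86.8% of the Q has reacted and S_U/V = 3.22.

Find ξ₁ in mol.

ξ₁ = 117 mol

Conversion of Q: Q consumed = 0.868 × 312 = 270.8 mol = 2ξ₁ + 1ξ₂.
Selectivity: 1ξ₁ / (1ξ₂) = 3.22 → ξ₁ = 3.22 ξ₂.
Substitute: (2·3.22 + 1) ξ₂ = 270.8 → ξ₂ = 36.4 mol, ξ₁ = 117.2 mol.
Outlet amounts (n = n₀ + Σ ν·ξ):
  Q: 312 − 2(117.2) − 1(36.4) = 41.18
  U: 0 + 1(117.2) = 117.2
  V: 0 + 1(36.4) = 36.4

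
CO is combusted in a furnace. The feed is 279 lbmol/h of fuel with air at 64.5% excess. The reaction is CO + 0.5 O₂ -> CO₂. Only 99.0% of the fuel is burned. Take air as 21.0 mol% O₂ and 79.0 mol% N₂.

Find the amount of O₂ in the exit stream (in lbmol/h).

91.4 lbmol/h

Stoichiometric O₂ = 0.5 × 279 = 139.5 lbmol/h; O₂ fed = 139.5 × 1.645 = 229.5 lbmol/h.
N₂ fed = 229.5 × 79/21 = 863.3 lbmol/h.
Fuel reacted = 0.99 × 279 → ξ = 276.2 lbmol/h.
Outlet (n = n₀ + ν ξ):
  CO: 279 − 1(276.2) = 2.79
  O₂: 229.5 − 0.5(276.2) = 91.37
  N₂: 863.3 (inert)
  CO₂: 0 + 1(276.2) = 276.2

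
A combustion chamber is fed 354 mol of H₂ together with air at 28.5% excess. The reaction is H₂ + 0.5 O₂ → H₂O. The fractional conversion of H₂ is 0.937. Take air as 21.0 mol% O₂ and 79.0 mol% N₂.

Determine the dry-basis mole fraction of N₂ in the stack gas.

0.911

Stoichiometric O₂ = 0.5 × 354 = 177 mol; O₂ fed = 177 × 1.285 = 227.4 mol.
N₂ fed = 227.4 × 79/21 = 855.6 mol.
Fuel reacted = 0.937 × 354 → ξ = 331.7 mol.
Outlet (n = n₀ + ν ξ):
  H₂: 354 − 1(331.7) = 22.3
  O₂: 227.4 − 0.5(331.7) = 61.6
  N₂: 855.6 (inert)
  H₂O: 0 + 1(331.7) = 331.7
Dry total = 939.5 mol; y_N₂ (dry) = 855.6 / 939.5 = 0.9107.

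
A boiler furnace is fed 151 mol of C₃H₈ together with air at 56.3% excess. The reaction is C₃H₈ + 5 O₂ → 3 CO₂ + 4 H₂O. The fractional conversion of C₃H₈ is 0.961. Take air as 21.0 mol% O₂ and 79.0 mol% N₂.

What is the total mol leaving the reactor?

Stoichiometric O₂ = 5 × 151 = 755 mol; O₂ fed = 755 × 1.563 = 1180 mol.
N₂ fed = 1180 × 79/21 = 4439 mol.
Fuel reacted = 0.961 × 151 → ξ = 145.1 mol.
Outlet (n = n₀ + ν ξ):
  C₃H₈: 151 − 1(145.1) = 5.889
  O₂: 1180 − 5(145.1) = 454.5
  N₂: 4439 (inert)
  CO₂: 0 + 3(145.1) = 435.3
  H₂O: 0 + 4(145.1) = 580.4
Total out = 5.889 + 454.5 + 4439 + 435.3 + 580.4 = 5915 mol.

5920 mol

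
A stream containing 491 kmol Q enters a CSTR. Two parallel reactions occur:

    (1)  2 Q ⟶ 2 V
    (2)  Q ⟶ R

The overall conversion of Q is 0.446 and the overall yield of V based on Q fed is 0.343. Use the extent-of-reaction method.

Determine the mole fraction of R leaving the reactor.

Yield of V: 2ξ₁ / 491 = 0.343 → ξ₁ = 84.21 kmol.
Conversion of Q: 2ξ₁ + 1ξ₂ = 0.446 × 491 = 219 → ξ₂ = 50.57 kmol.
Outlet amounts (n = n₀ + Σ ν·ξ):
  Q: 491 − 2(84.21) − 1(50.57) = 272
  V: 0 + 2(84.21) = 168.4
  R: 0 + 1(50.57) = 50.57
Total out = 491 kmol; y_R = 50.57 / 491 = 0.103.

0.103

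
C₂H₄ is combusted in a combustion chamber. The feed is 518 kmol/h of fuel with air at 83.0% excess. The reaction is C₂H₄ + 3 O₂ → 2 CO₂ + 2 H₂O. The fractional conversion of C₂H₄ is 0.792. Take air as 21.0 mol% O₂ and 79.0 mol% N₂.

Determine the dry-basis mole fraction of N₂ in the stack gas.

0.808

Stoichiometric O₂ = 3 × 518 = 1554 kmol/h; O₂ fed = 1554 × 1.830 = 2844 kmol/h.
N₂ fed = 2844 × 79/21 = 10700 kmol/h.
Fuel reacted = 0.792 × 518 → ξ = 410.3 kmol/h.
Outlet (n = n₀ + ν ξ):
  C₂H₄: 518 − 1(410.3) = 107.7
  O₂: 2844 − 3(410.3) = 1613
  N₂: 10700 (inert)
  CO₂: 0 + 2(410.3) = 820.5
  H₂O: 0 + 2(410.3) = 820.5
Dry total = 13240 kmol/h; y_N₂ (dry) = 10700 / 13240 = 0.8081.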